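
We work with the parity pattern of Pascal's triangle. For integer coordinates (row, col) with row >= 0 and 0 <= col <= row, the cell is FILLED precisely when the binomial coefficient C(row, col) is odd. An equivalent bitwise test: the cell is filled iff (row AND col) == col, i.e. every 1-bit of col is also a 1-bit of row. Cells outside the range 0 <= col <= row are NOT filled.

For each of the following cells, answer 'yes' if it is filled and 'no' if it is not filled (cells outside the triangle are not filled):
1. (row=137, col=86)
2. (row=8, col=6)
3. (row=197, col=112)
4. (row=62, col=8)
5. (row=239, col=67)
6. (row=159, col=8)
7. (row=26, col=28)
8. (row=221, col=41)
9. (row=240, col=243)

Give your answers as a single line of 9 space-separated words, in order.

(137,86): row=0b10001001, col=0b1010110, row AND col = 0b0 = 0; 0 != 86 -> empty
(8,6): row=0b1000, col=0b110, row AND col = 0b0 = 0; 0 != 6 -> empty
(197,112): row=0b11000101, col=0b1110000, row AND col = 0b1000000 = 64; 64 != 112 -> empty
(62,8): row=0b111110, col=0b1000, row AND col = 0b1000 = 8; 8 == 8 -> filled
(239,67): row=0b11101111, col=0b1000011, row AND col = 0b1000011 = 67; 67 == 67 -> filled
(159,8): row=0b10011111, col=0b1000, row AND col = 0b1000 = 8; 8 == 8 -> filled
(26,28): col outside [0, 26] -> not filled
(221,41): row=0b11011101, col=0b101001, row AND col = 0b1001 = 9; 9 != 41 -> empty
(240,243): col outside [0, 240] -> not filled

Answer: no no no yes yes yes no no no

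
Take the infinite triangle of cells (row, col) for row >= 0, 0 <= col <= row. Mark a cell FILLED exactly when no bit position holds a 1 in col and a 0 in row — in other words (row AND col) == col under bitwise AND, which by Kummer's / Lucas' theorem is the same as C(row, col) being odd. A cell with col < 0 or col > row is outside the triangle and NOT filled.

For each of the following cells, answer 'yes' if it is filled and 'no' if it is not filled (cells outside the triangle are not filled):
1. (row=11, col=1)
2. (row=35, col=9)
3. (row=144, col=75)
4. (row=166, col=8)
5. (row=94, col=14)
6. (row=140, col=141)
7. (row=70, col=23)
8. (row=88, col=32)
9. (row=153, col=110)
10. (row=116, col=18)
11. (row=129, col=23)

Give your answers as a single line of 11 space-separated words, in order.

(11,1): row=0b1011, col=0b1, row AND col = 0b1 = 1; 1 == 1 -> filled
(35,9): row=0b100011, col=0b1001, row AND col = 0b1 = 1; 1 != 9 -> empty
(144,75): row=0b10010000, col=0b1001011, row AND col = 0b0 = 0; 0 != 75 -> empty
(166,8): row=0b10100110, col=0b1000, row AND col = 0b0 = 0; 0 != 8 -> empty
(94,14): row=0b1011110, col=0b1110, row AND col = 0b1110 = 14; 14 == 14 -> filled
(140,141): col outside [0, 140] -> not filled
(70,23): row=0b1000110, col=0b10111, row AND col = 0b110 = 6; 6 != 23 -> empty
(88,32): row=0b1011000, col=0b100000, row AND col = 0b0 = 0; 0 != 32 -> empty
(153,110): row=0b10011001, col=0b1101110, row AND col = 0b1000 = 8; 8 != 110 -> empty
(116,18): row=0b1110100, col=0b10010, row AND col = 0b10000 = 16; 16 != 18 -> empty
(129,23): row=0b10000001, col=0b10111, row AND col = 0b1 = 1; 1 != 23 -> empty

Answer: yes no no no yes no no no no no no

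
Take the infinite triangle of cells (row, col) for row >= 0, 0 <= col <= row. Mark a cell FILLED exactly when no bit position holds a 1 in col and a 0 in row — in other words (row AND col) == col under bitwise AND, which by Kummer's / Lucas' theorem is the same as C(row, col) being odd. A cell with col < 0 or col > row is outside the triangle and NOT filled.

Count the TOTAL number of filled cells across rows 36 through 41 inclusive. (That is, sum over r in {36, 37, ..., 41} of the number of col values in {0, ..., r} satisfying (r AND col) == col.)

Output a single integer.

Answer: 48

Derivation:
r36=100100 pc2: +4 =4
r37=100101 pc3: +8 =12
r38=100110 pc3: +8 =20
r39=100111 pc4: +16 =36
r40=101000 pc2: +4 =40
r41=101001 pc3: +8 =48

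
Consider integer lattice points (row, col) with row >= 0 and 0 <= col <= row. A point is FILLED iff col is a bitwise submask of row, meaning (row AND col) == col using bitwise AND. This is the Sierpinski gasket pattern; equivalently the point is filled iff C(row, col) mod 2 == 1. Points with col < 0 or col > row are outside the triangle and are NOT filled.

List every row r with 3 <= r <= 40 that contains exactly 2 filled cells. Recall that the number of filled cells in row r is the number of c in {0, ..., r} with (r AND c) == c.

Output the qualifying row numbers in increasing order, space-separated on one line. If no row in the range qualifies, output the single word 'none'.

Row r has 2^popcount(r) filled cells, so we need popcount(r) = log2(2) = 1.
Scan r = 3..40 and keep those with exactly 1 one-bits:
r=3=11 popcount=2 -> skip
r=4=100 popcount=1 -> KEEP
r=5=101 popcount=2 -> skip
r=6=110 popcount=2 -> skip
r=7=111 popcount=3 -> skip
r=8=1000 popcount=1 -> KEEP
r=9=1001 popcount=2 -> skip
r=10=1010 popcount=2 -> skip
r=11=1011 popcount=3 -> skip
r=12=1100 popcount=2 -> skip
r=13=1101 popcount=3 -> skip
r=14=1110 popcount=3 -> skip
r=15=1111 popcount=4 -> skip
r=16=10000 popcount=1 -> KEEP
r=17=10001 popcount=2 -> skip
r=18=10010 popcount=2 -> skip
r=19=10011 popcount=3 -> skip
r=20=10100 popcount=2 -> skip
r=21=10101 popcount=3 -> skip
r=22=10110 popcount=3 -> skip
r=23=10111 popcount=4 -> skip
r=24=11000 popcount=2 -> skip
r=25=11001 popcount=3 -> skip
r=26=11010 popcount=3 -> skip
r=27=11011 popcount=4 -> skip
r=28=11100 popcount=3 -> skip
r=29=11101 popcount=4 -> skip
r=30=11110 popcount=4 -> skip
r=31=11111 popcount=5 -> skip
r=32=100000 popcount=1 -> KEEP
r=33=100001 popcount=2 -> skip
r=34=100010 popcount=2 -> skip
r=35=100011 popcount=3 -> skip
r=36=100100 popcount=2 -> skip
r=37=100101 popcount=3 -> skip
r=38=100110 popcount=3 -> skip
r=39=100111 popcount=4 -> skip
r=40=101000 popcount=2 -> skip
Kept rows: 4 8 16 32

Answer: 4 8 16 32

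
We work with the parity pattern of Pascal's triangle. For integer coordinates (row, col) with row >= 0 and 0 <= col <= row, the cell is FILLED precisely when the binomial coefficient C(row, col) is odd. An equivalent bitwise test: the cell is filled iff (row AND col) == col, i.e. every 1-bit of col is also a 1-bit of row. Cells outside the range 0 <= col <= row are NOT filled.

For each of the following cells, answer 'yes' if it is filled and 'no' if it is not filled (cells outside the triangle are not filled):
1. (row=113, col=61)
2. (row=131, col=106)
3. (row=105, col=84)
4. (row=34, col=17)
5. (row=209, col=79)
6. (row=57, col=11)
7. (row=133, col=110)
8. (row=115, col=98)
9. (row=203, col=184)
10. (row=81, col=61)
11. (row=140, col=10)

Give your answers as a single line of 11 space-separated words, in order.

(113,61): row=0b1110001, col=0b111101, row AND col = 0b110001 = 49; 49 != 61 -> empty
(131,106): row=0b10000011, col=0b1101010, row AND col = 0b10 = 2; 2 != 106 -> empty
(105,84): row=0b1101001, col=0b1010100, row AND col = 0b1000000 = 64; 64 != 84 -> empty
(34,17): row=0b100010, col=0b10001, row AND col = 0b0 = 0; 0 != 17 -> empty
(209,79): row=0b11010001, col=0b1001111, row AND col = 0b1000001 = 65; 65 != 79 -> empty
(57,11): row=0b111001, col=0b1011, row AND col = 0b1001 = 9; 9 != 11 -> empty
(133,110): row=0b10000101, col=0b1101110, row AND col = 0b100 = 4; 4 != 110 -> empty
(115,98): row=0b1110011, col=0b1100010, row AND col = 0b1100010 = 98; 98 == 98 -> filled
(203,184): row=0b11001011, col=0b10111000, row AND col = 0b10001000 = 136; 136 != 184 -> empty
(81,61): row=0b1010001, col=0b111101, row AND col = 0b10001 = 17; 17 != 61 -> empty
(140,10): row=0b10001100, col=0b1010, row AND col = 0b1000 = 8; 8 != 10 -> empty

Answer: no no no no no no no yes no no no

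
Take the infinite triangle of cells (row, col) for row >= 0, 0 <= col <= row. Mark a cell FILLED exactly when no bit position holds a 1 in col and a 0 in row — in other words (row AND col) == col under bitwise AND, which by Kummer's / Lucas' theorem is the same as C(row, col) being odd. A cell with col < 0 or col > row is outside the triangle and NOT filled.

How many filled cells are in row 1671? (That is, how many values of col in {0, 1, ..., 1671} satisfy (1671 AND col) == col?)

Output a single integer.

1671 in binary = 11010000111
popcount(1671) = number of 1-bits in 11010000111 = 6
A col c satisfies (1671 AND c) == c iff every set bit of c is also set in 1671; each of the 6 set bits of 1671 can independently be on or off in c.
count = 2^6 = 64

Answer: 64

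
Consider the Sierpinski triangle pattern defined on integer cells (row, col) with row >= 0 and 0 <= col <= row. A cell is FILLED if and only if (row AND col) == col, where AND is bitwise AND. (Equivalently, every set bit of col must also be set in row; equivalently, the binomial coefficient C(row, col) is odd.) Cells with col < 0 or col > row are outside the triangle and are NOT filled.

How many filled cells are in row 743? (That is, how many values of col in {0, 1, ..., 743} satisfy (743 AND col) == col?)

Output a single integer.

743 in binary = 1011100111
popcount(743) = number of 1-bits in 1011100111 = 7
A col c satisfies (743 AND c) == c iff every set bit of c is also set in 743; each of the 7 set bits of 743 can independently be on or off in c.
count = 2^7 = 128

Answer: 128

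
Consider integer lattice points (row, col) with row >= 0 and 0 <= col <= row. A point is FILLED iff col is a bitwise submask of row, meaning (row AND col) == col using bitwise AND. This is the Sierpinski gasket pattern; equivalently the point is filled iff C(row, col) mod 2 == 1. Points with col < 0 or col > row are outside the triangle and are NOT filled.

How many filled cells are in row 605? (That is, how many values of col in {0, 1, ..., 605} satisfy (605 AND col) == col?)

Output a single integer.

Answer: 64

Derivation:
605 in binary = 1001011101
popcount(605) = number of 1-bits in 1001011101 = 6
A col c satisfies (605 AND c) == c iff every set bit of c is also set in 605; each of the 6 set bits of 605 can independently be on or off in c.
count = 2^6 = 64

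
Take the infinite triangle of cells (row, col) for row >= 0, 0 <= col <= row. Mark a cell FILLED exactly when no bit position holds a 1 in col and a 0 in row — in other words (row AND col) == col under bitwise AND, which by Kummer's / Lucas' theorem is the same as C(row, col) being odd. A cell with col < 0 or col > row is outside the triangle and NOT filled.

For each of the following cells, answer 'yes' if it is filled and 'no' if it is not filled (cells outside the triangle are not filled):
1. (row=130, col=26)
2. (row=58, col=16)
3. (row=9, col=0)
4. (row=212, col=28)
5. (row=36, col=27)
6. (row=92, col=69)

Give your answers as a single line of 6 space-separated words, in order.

(130,26): row=0b10000010, col=0b11010, row AND col = 0b10 = 2; 2 != 26 -> empty
(58,16): row=0b111010, col=0b10000, row AND col = 0b10000 = 16; 16 == 16 -> filled
(9,0): row=0b1001, col=0b0, row AND col = 0b0 = 0; 0 == 0 -> filled
(212,28): row=0b11010100, col=0b11100, row AND col = 0b10100 = 20; 20 != 28 -> empty
(36,27): row=0b100100, col=0b11011, row AND col = 0b0 = 0; 0 != 27 -> empty
(92,69): row=0b1011100, col=0b1000101, row AND col = 0b1000100 = 68; 68 != 69 -> empty

Answer: no yes yes no no no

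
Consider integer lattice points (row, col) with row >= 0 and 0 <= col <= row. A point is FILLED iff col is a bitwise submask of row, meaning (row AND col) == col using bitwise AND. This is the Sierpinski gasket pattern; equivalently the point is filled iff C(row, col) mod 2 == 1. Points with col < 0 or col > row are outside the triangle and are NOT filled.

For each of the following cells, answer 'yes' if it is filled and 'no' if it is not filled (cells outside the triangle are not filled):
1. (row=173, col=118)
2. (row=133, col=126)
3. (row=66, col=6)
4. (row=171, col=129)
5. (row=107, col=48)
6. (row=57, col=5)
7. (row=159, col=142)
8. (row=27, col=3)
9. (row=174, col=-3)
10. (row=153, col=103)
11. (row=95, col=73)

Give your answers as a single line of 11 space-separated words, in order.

(173,118): row=0b10101101, col=0b1110110, row AND col = 0b100100 = 36; 36 != 118 -> empty
(133,126): row=0b10000101, col=0b1111110, row AND col = 0b100 = 4; 4 != 126 -> empty
(66,6): row=0b1000010, col=0b110, row AND col = 0b10 = 2; 2 != 6 -> empty
(171,129): row=0b10101011, col=0b10000001, row AND col = 0b10000001 = 129; 129 == 129 -> filled
(107,48): row=0b1101011, col=0b110000, row AND col = 0b100000 = 32; 32 != 48 -> empty
(57,5): row=0b111001, col=0b101, row AND col = 0b1 = 1; 1 != 5 -> empty
(159,142): row=0b10011111, col=0b10001110, row AND col = 0b10001110 = 142; 142 == 142 -> filled
(27,3): row=0b11011, col=0b11, row AND col = 0b11 = 3; 3 == 3 -> filled
(174,-3): col outside [0, 174] -> not filled
(153,103): row=0b10011001, col=0b1100111, row AND col = 0b1 = 1; 1 != 103 -> empty
(95,73): row=0b1011111, col=0b1001001, row AND col = 0b1001001 = 73; 73 == 73 -> filled

Answer: no no no yes no no yes yes no no yes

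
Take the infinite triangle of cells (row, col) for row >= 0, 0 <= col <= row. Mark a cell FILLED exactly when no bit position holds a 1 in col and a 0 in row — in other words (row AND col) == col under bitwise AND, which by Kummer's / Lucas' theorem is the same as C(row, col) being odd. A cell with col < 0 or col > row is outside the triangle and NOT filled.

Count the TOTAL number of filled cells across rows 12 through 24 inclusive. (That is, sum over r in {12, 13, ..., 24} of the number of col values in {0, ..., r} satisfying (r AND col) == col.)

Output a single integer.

r12=1100 pc2: +4 =4
r13=1101 pc3: +8 =12
r14=1110 pc3: +8 =20
r15=1111 pc4: +16 =36
r16=10000 pc1: +2 =38
r17=10001 pc2: +4 =42
r18=10010 pc2: +4 =46
r19=10011 pc3: +8 =54
r20=10100 pc2: +4 =58
r21=10101 pc3: +8 =66
r22=10110 pc3: +8 =74
r23=10111 pc4: +16 =90
r24=11000 pc2: +4 =94

Answer: 94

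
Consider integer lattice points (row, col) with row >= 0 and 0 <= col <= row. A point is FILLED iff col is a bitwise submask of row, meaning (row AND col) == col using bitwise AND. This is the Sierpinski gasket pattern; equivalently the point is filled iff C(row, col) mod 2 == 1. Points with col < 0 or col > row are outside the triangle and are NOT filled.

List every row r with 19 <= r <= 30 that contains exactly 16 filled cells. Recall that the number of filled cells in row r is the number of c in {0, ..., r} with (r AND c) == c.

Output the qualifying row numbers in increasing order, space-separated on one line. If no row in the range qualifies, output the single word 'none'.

Row r has 2^popcount(r) filled cells, so we need popcount(r) = log2(16) = 4.
Scan r = 19..30 and keep those with exactly 4 one-bits:
r=19=10011 popcount=3 -> skip
r=20=10100 popcount=2 -> skip
r=21=10101 popcount=3 -> skip
r=22=10110 popcount=3 -> skip
r=23=10111 popcount=4 -> KEEP
r=24=11000 popcount=2 -> skip
r=25=11001 popcount=3 -> skip
r=26=11010 popcount=3 -> skip
r=27=11011 popcount=4 -> KEEP
r=28=11100 popcount=3 -> skip
r=29=11101 popcount=4 -> KEEP
r=30=11110 popcount=4 -> KEEP
Kept rows: 23 27 29 30

Answer: 23 27 29 30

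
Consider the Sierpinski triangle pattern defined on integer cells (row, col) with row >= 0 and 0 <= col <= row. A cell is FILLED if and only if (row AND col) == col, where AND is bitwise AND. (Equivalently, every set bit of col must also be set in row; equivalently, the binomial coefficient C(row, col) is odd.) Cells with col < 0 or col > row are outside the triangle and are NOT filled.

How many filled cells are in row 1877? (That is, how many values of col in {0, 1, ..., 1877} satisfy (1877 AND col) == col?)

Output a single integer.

1877 in binary = 11101010101
popcount(1877) = number of 1-bits in 11101010101 = 7
A col c satisfies (1877 AND c) == c iff every set bit of c is also set in 1877; each of the 7 set bits of 1877 can independently be on or off in c.
count = 2^7 = 128

Answer: 128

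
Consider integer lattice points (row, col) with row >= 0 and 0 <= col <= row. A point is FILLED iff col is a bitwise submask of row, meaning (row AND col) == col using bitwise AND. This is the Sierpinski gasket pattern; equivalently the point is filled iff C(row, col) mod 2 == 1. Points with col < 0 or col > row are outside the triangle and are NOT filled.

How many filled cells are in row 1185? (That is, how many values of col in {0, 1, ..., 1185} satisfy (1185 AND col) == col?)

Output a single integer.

Answer: 16

Derivation:
1185 in binary = 10010100001
popcount(1185) = number of 1-bits in 10010100001 = 4
A col c satisfies (1185 AND c) == c iff every set bit of c is also set in 1185; each of the 4 set bits of 1185 can independently be on or off in c.
count = 2^4 = 16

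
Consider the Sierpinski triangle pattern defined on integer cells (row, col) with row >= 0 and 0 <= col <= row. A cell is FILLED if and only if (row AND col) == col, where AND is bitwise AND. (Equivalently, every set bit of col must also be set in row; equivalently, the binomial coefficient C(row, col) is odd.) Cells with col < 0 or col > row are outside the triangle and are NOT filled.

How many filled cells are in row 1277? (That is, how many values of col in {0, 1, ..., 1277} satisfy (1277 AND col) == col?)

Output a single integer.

Answer: 256

Derivation:
1277 in binary = 10011111101
popcount(1277) = number of 1-bits in 10011111101 = 8
A col c satisfies (1277 AND c) == c iff every set bit of c is also set in 1277; each of the 8 set bits of 1277 can independently be on or off in c.
count = 2^8 = 256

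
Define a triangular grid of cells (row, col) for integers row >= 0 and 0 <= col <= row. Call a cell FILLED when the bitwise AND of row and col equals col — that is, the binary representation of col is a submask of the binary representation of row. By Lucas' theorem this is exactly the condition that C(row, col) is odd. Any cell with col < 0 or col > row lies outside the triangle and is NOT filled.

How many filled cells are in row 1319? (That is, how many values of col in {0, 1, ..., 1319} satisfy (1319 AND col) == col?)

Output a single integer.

Answer: 64

Derivation:
1319 in binary = 10100100111
popcount(1319) = number of 1-bits in 10100100111 = 6
A col c satisfies (1319 AND c) == c iff every set bit of c is also set in 1319; each of the 6 set bits of 1319 can independently be on or off in c.
count = 2^6 = 64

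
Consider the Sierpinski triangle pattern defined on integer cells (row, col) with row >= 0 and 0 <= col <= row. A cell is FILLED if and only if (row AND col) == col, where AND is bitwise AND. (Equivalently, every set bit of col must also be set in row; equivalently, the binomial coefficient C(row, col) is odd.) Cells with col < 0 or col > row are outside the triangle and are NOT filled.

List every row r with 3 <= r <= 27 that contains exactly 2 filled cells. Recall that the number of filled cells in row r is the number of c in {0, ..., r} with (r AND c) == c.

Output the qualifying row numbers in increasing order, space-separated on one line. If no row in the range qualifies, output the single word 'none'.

Answer: 4 8 16

Derivation:
Row r has 2^popcount(r) filled cells, so we need popcount(r) = log2(2) = 1.
Scan r = 3..27 and keep those with exactly 1 one-bits:
r=3=11 popcount=2 -> skip
r=4=100 popcount=1 -> KEEP
r=5=101 popcount=2 -> skip
r=6=110 popcount=2 -> skip
r=7=111 popcount=3 -> skip
r=8=1000 popcount=1 -> KEEP
r=9=1001 popcount=2 -> skip
r=10=1010 popcount=2 -> skip
r=11=1011 popcount=3 -> skip
r=12=1100 popcount=2 -> skip
r=13=1101 popcount=3 -> skip
r=14=1110 popcount=3 -> skip
r=15=1111 popcount=4 -> skip
r=16=10000 popcount=1 -> KEEP
r=17=10001 popcount=2 -> skip
r=18=10010 popcount=2 -> skip
r=19=10011 popcount=3 -> skip
r=20=10100 popcount=2 -> skip
r=21=10101 popcount=3 -> skip
r=22=10110 popcount=3 -> skip
r=23=10111 popcount=4 -> skip
r=24=11000 popcount=2 -> skip
r=25=11001 popcount=3 -> skip
r=26=11010 popcount=3 -> skip
r=27=11011 popcount=4 -> skip
Kept rows: 4 8 16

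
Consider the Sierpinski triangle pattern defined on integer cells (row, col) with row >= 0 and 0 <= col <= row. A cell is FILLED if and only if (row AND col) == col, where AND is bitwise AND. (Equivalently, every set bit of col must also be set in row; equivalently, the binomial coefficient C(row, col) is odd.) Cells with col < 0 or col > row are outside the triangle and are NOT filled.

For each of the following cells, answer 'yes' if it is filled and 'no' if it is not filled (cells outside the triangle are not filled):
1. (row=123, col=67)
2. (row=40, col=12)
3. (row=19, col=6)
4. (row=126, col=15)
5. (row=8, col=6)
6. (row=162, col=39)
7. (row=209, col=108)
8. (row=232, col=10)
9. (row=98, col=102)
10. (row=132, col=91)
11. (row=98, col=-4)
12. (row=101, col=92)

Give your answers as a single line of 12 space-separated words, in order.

(123,67): row=0b1111011, col=0b1000011, row AND col = 0b1000011 = 67; 67 == 67 -> filled
(40,12): row=0b101000, col=0b1100, row AND col = 0b1000 = 8; 8 != 12 -> empty
(19,6): row=0b10011, col=0b110, row AND col = 0b10 = 2; 2 != 6 -> empty
(126,15): row=0b1111110, col=0b1111, row AND col = 0b1110 = 14; 14 != 15 -> empty
(8,6): row=0b1000, col=0b110, row AND col = 0b0 = 0; 0 != 6 -> empty
(162,39): row=0b10100010, col=0b100111, row AND col = 0b100010 = 34; 34 != 39 -> empty
(209,108): row=0b11010001, col=0b1101100, row AND col = 0b1000000 = 64; 64 != 108 -> empty
(232,10): row=0b11101000, col=0b1010, row AND col = 0b1000 = 8; 8 != 10 -> empty
(98,102): col outside [0, 98] -> not filled
(132,91): row=0b10000100, col=0b1011011, row AND col = 0b0 = 0; 0 != 91 -> empty
(98,-4): col outside [0, 98] -> not filled
(101,92): row=0b1100101, col=0b1011100, row AND col = 0b1000100 = 68; 68 != 92 -> empty

Answer: yes no no no no no no no no no no no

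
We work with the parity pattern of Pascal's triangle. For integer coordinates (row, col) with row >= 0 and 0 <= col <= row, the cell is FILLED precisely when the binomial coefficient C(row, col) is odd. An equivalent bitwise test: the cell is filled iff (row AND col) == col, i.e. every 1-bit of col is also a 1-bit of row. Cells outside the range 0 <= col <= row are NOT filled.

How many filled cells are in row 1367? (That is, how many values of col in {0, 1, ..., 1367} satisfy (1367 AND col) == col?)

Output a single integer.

Answer: 128

Derivation:
1367 in binary = 10101010111
popcount(1367) = number of 1-bits in 10101010111 = 7
A col c satisfies (1367 AND c) == c iff every set bit of c is also set in 1367; each of the 7 set bits of 1367 can independently be on or off in c.
count = 2^7 = 128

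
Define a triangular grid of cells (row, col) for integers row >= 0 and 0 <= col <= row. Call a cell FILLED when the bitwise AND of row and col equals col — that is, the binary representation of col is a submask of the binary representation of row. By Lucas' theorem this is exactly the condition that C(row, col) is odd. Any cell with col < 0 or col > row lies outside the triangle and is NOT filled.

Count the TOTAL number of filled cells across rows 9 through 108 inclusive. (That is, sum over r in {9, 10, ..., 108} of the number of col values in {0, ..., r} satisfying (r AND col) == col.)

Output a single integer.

Answer: 1382

Derivation:
r9=1001 pc2: +4 =4
r10=1010 pc2: +4 =8
r11=1011 pc3: +8 =16
r12=1100 pc2: +4 =20
r13=1101 pc3: +8 =28
r14=1110 pc3: +8 =36
r15=1111 pc4: +16 =52
r16=10000 pc1: +2 =54
r17=10001 pc2: +4 =58
r18=10010 pc2: +4 =62
r19=10011 pc3: +8 =70
r20=10100 pc2: +4 =74
r21=10101 pc3: +8 =82
r22=10110 pc3: +8 =90
r23=10111 pc4: +16 =106
r24=11000 pc2: +4 =110
r25=11001 pc3: +8 =118
r26=11010 pc3: +8 =126
r27=11011 pc4: +16 =142
r28=11100 pc3: +8 =150
r29=11101 pc4: +16 =166
r30=11110 pc4: +16 =182
r31=11111 pc5: +32 =214
r32=100000 pc1: +2 =216
r33=100001 pc2: +4 =220
r34=100010 pc2: +4 =224
r35=100011 pc3: +8 =232
r36=100100 pc2: +4 =236
r37=100101 pc3: +8 =244
r38=100110 pc3: +8 =252
r39=100111 pc4: +16 =268
r40=101000 pc2: +4 =272
r41=101001 pc3: +8 =280
r42=101010 pc3: +8 =288
r43=101011 pc4: +16 =304
r44=101100 pc3: +8 =312
r45=101101 pc4: +16 =328
r46=101110 pc4: +16 =344
r47=101111 pc5: +32 =376
r48=110000 pc2: +4 =380
r49=110001 pc3: +8 =388
r50=110010 pc3: +8 =396
r51=110011 pc4: +16 =412
r52=110100 pc3: +8 =420
r53=110101 pc4: +16 =436
r54=110110 pc4: +16 =452
r55=110111 pc5: +32 =484
r56=111000 pc3: +8 =492
r57=111001 pc4: +16 =508
r58=111010 pc4: +16 =524
r59=111011 pc5: +32 =556
r60=111100 pc4: +16 =572
r61=111101 pc5: +32 =604
r62=111110 pc5: +32 =636
r63=111111 pc6: +64 =700
r64=1000000 pc1: +2 =702
r65=1000001 pc2: +4 =706
r66=1000010 pc2: +4 =710
r67=1000011 pc3: +8 =718
r68=1000100 pc2: +4 =722
r69=1000101 pc3: +8 =730
r70=1000110 pc3: +8 =738
r71=1000111 pc4: +16 =754
r72=1001000 pc2: +4 =758
r73=1001001 pc3: +8 =766
r74=1001010 pc3: +8 =774
r75=1001011 pc4: +16 =790
r76=1001100 pc3: +8 =798
r77=1001101 pc4: +16 =814
r78=1001110 pc4: +16 =830
r79=1001111 pc5: +32 =862
r80=1010000 pc2: +4 =866
r81=1010001 pc3: +8 =874
r82=1010010 pc3: +8 =882
r83=1010011 pc4: +16 =898
r84=1010100 pc3: +8 =906
r85=1010101 pc4: +16 =922
r86=1010110 pc4: +16 =938
r87=1010111 pc5: +32 =970
r88=1011000 pc3: +8 =978
r89=1011001 pc4: +16 =994
r90=1011010 pc4: +16 =1010
r91=1011011 pc5: +32 =1042
r92=1011100 pc4: +16 =1058
r93=1011101 pc5: +32 =1090
r94=1011110 pc5: +32 =1122
r95=1011111 pc6: +64 =1186
r96=1100000 pc2: +4 =1190
r97=1100001 pc3: +8 =1198
r98=1100010 pc3: +8 =1206
r99=1100011 pc4: +16 =1222
r100=1100100 pc3: +8 =1230
r101=1100101 pc4: +16 =1246
r102=1100110 pc4: +16 =1262
r103=1100111 pc5: +32 =1294
r104=1101000 pc3: +8 =1302
r105=1101001 pc4: +16 =1318
r106=1101010 pc4: +16 =1334
r107=1101011 pc5: +32 =1366
r108=1101100 pc4: +16 =1382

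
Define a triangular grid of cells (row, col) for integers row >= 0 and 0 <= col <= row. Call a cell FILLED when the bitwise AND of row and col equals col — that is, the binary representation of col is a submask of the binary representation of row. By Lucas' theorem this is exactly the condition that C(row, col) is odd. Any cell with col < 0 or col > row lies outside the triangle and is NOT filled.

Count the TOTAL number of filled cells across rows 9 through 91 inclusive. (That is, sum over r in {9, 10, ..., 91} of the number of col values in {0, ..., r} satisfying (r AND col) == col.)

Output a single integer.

Answer: 1042

Derivation:
r9=1001 pc2: +4 =4
r10=1010 pc2: +4 =8
r11=1011 pc3: +8 =16
r12=1100 pc2: +4 =20
r13=1101 pc3: +8 =28
r14=1110 pc3: +8 =36
r15=1111 pc4: +16 =52
r16=10000 pc1: +2 =54
r17=10001 pc2: +4 =58
r18=10010 pc2: +4 =62
r19=10011 pc3: +8 =70
r20=10100 pc2: +4 =74
r21=10101 pc3: +8 =82
r22=10110 pc3: +8 =90
r23=10111 pc4: +16 =106
r24=11000 pc2: +4 =110
r25=11001 pc3: +8 =118
r26=11010 pc3: +8 =126
r27=11011 pc4: +16 =142
r28=11100 pc3: +8 =150
r29=11101 pc4: +16 =166
r30=11110 pc4: +16 =182
r31=11111 pc5: +32 =214
r32=100000 pc1: +2 =216
r33=100001 pc2: +4 =220
r34=100010 pc2: +4 =224
r35=100011 pc3: +8 =232
r36=100100 pc2: +4 =236
r37=100101 pc3: +8 =244
r38=100110 pc3: +8 =252
r39=100111 pc4: +16 =268
r40=101000 pc2: +4 =272
r41=101001 pc3: +8 =280
r42=101010 pc3: +8 =288
r43=101011 pc4: +16 =304
r44=101100 pc3: +8 =312
r45=101101 pc4: +16 =328
r46=101110 pc4: +16 =344
r47=101111 pc5: +32 =376
r48=110000 pc2: +4 =380
r49=110001 pc3: +8 =388
r50=110010 pc3: +8 =396
r51=110011 pc4: +16 =412
r52=110100 pc3: +8 =420
r53=110101 pc4: +16 =436
r54=110110 pc4: +16 =452
r55=110111 pc5: +32 =484
r56=111000 pc3: +8 =492
r57=111001 pc4: +16 =508
r58=111010 pc4: +16 =524
r59=111011 pc5: +32 =556
r60=111100 pc4: +16 =572
r61=111101 pc5: +32 =604
r62=111110 pc5: +32 =636
r63=111111 pc6: +64 =700
r64=1000000 pc1: +2 =702
r65=1000001 pc2: +4 =706
r66=1000010 pc2: +4 =710
r67=1000011 pc3: +8 =718
r68=1000100 pc2: +4 =722
r69=1000101 pc3: +8 =730
r70=1000110 pc3: +8 =738
r71=1000111 pc4: +16 =754
r72=1001000 pc2: +4 =758
r73=1001001 pc3: +8 =766
r74=1001010 pc3: +8 =774
r75=1001011 pc4: +16 =790
r76=1001100 pc3: +8 =798
r77=1001101 pc4: +16 =814
r78=1001110 pc4: +16 =830
r79=1001111 pc5: +32 =862
r80=1010000 pc2: +4 =866
r81=1010001 pc3: +8 =874
r82=1010010 pc3: +8 =882
r83=1010011 pc4: +16 =898
r84=1010100 pc3: +8 =906
r85=1010101 pc4: +16 =922
r86=1010110 pc4: +16 =938
r87=1010111 pc5: +32 =970
r88=1011000 pc3: +8 =978
r89=1011001 pc4: +16 =994
r90=1011010 pc4: +16 =1010
r91=1011011 pc5: +32 =1042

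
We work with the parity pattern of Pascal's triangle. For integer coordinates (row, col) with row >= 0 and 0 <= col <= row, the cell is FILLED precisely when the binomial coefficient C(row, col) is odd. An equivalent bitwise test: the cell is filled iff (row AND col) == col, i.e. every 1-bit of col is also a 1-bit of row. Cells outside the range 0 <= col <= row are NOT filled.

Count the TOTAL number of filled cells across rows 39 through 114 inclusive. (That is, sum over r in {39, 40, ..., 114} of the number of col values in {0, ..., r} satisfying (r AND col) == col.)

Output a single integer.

Answer: 1298

Derivation:
r39=100111 pc4: +16 =16
r40=101000 pc2: +4 =20
r41=101001 pc3: +8 =28
r42=101010 pc3: +8 =36
r43=101011 pc4: +16 =52
r44=101100 pc3: +8 =60
r45=101101 pc4: +16 =76
r46=101110 pc4: +16 =92
r47=101111 pc5: +32 =124
r48=110000 pc2: +4 =128
r49=110001 pc3: +8 =136
r50=110010 pc3: +8 =144
r51=110011 pc4: +16 =160
r52=110100 pc3: +8 =168
r53=110101 pc4: +16 =184
r54=110110 pc4: +16 =200
r55=110111 pc5: +32 =232
r56=111000 pc3: +8 =240
r57=111001 pc4: +16 =256
r58=111010 pc4: +16 =272
r59=111011 pc5: +32 =304
r60=111100 pc4: +16 =320
r61=111101 pc5: +32 =352
r62=111110 pc5: +32 =384
r63=111111 pc6: +64 =448
r64=1000000 pc1: +2 =450
r65=1000001 pc2: +4 =454
r66=1000010 pc2: +4 =458
r67=1000011 pc3: +8 =466
r68=1000100 pc2: +4 =470
r69=1000101 pc3: +8 =478
r70=1000110 pc3: +8 =486
r71=1000111 pc4: +16 =502
r72=1001000 pc2: +4 =506
r73=1001001 pc3: +8 =514
r74=1001010 pc3: +8 =522
r75=1001011 pc4: +16 =538
r76=1001100 pc3: +8 =546
r77=1001101 pc4: +16 =562
r78=1001110 pc4: +16 =578
r79=1001111 pc5: +32 =610
r80=1010000 pc2: +4 =614
r81=1010001 pc3: +8 =622
r82=1010010 pc3: +8 =630
r83=1010011 pc4: +16 =646
r84=1010100 pc3: +8 =654
r85=1010101 pc4: +16 =670
r86=1010110 pc4: +16 =686
r87=1010111 pc5: +32 =718
r88=1011000 pc3: +8 =726
r89=1011001 pc4: +16 =742
r90=1011010 pc4: +16 =758
r91=1011011 pc5: +32 =790
r92=1011100 pc4: +16 =806
r93=1011101 pc5: +32 =838
r94=1011110 pc5: +32 =870
r95=1011111 pc6: +64 =934
r96=1100000 pc2: +4 =938
r97=1100001 pc3: +8 =946
r98=1100010 pc3: +8 =954
r99=1100011 pc4: +16 =970
r100=1100100 pc3: +8 =978
r101=1100101 pc4: +16 =994
r102=1100110 pc4: +16 =1010
r103=1100111 pc5: +32 =1042
r104=1101000 pc3: +8 =1050
r105=1101001 pc4: +16 =1066
r106=1101010 pc4: +16 =1082
r107=1101011 pc5: +32 =1114
r108=1101100 pc4: +16 =1130
r109=1101101 pc5: +32 =1162
r110=1101110 pc5: +32 =1194
r111=1101111 pc6: +64 =1258
r112=1110000 pc3: +8 =1266
r113=1110001 pc4: +16 =1282
r114=1110010 pc4: +16 =1298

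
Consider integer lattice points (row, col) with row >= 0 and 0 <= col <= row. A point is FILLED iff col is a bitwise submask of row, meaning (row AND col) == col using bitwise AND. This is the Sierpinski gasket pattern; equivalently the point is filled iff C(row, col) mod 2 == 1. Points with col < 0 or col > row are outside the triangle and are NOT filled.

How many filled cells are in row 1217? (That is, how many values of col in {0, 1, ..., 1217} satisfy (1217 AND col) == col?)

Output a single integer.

Answer: 16

Derivation:
1217 in binary = 10011000001
popcount(1217) = number of 1-bits in 10011000001 = 4
A col c satisfies (1217 AND c) == c iff every set bit of c is also set in 1217; each of the 4 set bits of 1217 can independently be on or off in c.
count = 2^4 = 16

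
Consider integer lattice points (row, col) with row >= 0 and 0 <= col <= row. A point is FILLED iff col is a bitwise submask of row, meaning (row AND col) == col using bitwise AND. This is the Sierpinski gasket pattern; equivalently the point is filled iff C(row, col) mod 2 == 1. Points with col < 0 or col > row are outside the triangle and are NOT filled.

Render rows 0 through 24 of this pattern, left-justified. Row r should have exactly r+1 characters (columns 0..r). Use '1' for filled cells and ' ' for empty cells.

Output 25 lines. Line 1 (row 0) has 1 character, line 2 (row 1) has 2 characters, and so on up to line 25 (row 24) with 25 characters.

Answer: 1
11
1 1
1111
1   1
11  11
1 1 1 1
11111111
1       1
11      11
1 1     1 1
1111    1111
1   1   1   1
11  11  11  11
1 1 1 1 1 1 1 1
1111111111111111
1               1
11              11
1 1             1 1
1111            1111
1   1           1   1
11  11          11  11
1 1 1 1         1 1 1 1
11111111        11111111
1       1       1       1

Derivation:
r0=0: 1
r1=1: 11
r2=10: 1 1
r3=11: 1111
r4=100: 1   1
r5=101: 11  11
r6=110: 1 1 1 1
r7=111: 11111111
r8=1000: 1       1
r9=1001: 11      11
r10=1010: 1 1     1 1
r11=1011: 1111    1111
r12=1100: 1   1   1   1
r13=1101: 11  11  11  11
r14=1110: 1 1 1 1 1 1 1 1
r15=1111: 1111111111111111
r16=10000: 1               1
r17=10001: 11              11
r18=10010: 1 1             1 1
r19=10011: 1111            1111
r20=10100: 1   1           1   1
r21=10101: 11  11          11  11
r22=10110: 1 1 1 1         1 1 1 1
r23=10111: 11111111        11111111
r24=11000: 1       1       1       1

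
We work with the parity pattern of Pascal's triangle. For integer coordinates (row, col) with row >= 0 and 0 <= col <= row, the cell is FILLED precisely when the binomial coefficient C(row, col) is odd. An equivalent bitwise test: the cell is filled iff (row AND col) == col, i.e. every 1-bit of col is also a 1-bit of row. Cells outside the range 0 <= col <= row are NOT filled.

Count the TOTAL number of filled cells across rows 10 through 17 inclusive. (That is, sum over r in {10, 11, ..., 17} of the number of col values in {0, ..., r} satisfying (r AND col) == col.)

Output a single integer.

Answer: 54

Derivation:
r10=1010 pc2: +4 =4
r11=1011 pc3: +8 =12
r12=1100 pc2: +4 =16
r13=1101 pc3: +8 =24
r14=1110 pc3: +8 =32
r15=1111 pc4: +16 =48
r16=10000 pc1: +2 =50
r17=10001 pc2: +4 =54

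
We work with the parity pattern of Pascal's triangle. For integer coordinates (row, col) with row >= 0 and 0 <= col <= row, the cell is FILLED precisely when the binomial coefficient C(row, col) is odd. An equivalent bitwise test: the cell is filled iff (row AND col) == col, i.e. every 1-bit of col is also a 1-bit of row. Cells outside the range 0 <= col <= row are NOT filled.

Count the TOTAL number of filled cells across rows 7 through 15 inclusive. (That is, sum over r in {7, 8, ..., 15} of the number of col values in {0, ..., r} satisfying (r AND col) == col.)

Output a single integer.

Answer: 62

Derivation:
r7=111 pc3: +8 =8
r8=1000 pc1: +2 =10
r9=1001 pc2: +4 =14
r10=1010 pc2: +4 =18
r11=1011 pc3: +8 =26
r12=1100 pc2: +4 =30
r13=1101 pc3: +8 =38
r14=1110 pc3: +8 =46
r15=1111 pc4: +16 =62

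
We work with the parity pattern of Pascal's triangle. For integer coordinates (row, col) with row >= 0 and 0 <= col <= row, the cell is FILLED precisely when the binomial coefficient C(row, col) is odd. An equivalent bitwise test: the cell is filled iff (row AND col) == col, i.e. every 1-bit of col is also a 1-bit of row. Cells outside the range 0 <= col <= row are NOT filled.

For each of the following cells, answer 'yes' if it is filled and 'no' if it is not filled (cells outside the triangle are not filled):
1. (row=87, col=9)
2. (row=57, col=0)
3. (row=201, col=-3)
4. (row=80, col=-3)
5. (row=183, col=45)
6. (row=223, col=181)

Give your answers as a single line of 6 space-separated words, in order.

Answer: no yes no no no no

Derivation:
(87,9): row=0b1010111, col=0b1001, row AND col = 0b1 = 1; 1 != 9 -> empty
(57,0): row=0b111001, col=0b0, row AND col = 0b0 = 0; 0 == 0 -> filled
(201,-3): col outside [0, 201] -> not filled
(80,-3): col outside [0, 80] -> not filled
(183,45): row=0b10110111, col=0b101101, row AND col = 0b100101 = 37; 37 != 45 -> empty
(223,181): row=0b11011111, col=0b10110101, row AND col = 0b10010101 = 149; 149 != 181 -> empty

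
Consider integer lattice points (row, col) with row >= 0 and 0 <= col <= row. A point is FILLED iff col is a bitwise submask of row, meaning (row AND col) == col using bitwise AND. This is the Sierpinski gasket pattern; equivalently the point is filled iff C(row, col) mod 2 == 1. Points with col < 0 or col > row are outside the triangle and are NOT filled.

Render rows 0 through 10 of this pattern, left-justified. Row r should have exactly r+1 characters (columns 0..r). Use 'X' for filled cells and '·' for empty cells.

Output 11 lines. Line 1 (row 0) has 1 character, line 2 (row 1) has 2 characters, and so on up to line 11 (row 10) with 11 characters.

r0=0: X
r1=1: XX
r2=10: X·X
r3=11: XXXX
r4=100: X···X
r5=101: XX··XX
r6=110: X·X·X·X
r7=111: XXXXXXXX
r8=1000: X·······X
r9=1001: XX······XX
r10=1010: X·X·····X·X

Answer: X
XX
X·X
XXXX
X···X
XX··XX
X·X·X·X
XXXXXXXX
X·······X
XX······XX
X·X·····X·X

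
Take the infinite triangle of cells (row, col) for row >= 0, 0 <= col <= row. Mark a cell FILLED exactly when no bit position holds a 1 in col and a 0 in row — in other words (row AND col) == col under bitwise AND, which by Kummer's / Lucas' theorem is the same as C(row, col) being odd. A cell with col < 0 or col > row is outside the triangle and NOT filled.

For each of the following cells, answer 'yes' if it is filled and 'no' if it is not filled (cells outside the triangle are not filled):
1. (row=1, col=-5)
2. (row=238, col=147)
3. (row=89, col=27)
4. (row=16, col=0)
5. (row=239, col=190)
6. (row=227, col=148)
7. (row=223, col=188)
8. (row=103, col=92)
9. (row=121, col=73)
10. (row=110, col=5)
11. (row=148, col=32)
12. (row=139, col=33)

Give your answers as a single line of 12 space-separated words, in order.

Answer: no no no yes no no no no yes no no no

Derivation:
(1,-5): col outside [0, 1] -> not filled
(238,147): row=0b11101110, col=0b10010011, row AND col = 0b10000010 = 130; 130 != 147 -> empty
(89,27): row=0b1011001, col=0b11011, row AND col = 0b11001 = 25; 25 != 27 -> empty
(16,0): row=0b10000, col=0b0, row AND col = 0b0 = 0; 0 == 0 -> filled
(239,190): row=0b11101111, col=0b10111110, row AND col = 0b10101110 = 174; 174 != 190 -> empty
(227,148): row=0b11100011, col=0b10010100, row AND col = 0b10000000 = 128; 128 != 148 -> empty
(223,188): row=0b11011111, col=0b10111100, row AND col = 0b10011100 = 156; 156 != 188 -> empty
(103,92): row=0b1100111, col=0b1011100, row AND col = 0b1000100 = 68; 68 != 92 -> empty
(121,73): row=0b1111001, col=0b1001001, row AND col = 0b1001001 = 73; 73 == 73 -> filled
(110,5): row=0b1101110, col=0b101, row AND col = 0b100 = 4; 4 != 5 -> empty
(148,32): row=0b10010100, col=0b100000, row AND col = 0b0 = 0; 0 != 32 -> empty
(139,33): row=0b10001011, col=0b100001, row AND col = 0b1 = 1; 1 != 33 -> empty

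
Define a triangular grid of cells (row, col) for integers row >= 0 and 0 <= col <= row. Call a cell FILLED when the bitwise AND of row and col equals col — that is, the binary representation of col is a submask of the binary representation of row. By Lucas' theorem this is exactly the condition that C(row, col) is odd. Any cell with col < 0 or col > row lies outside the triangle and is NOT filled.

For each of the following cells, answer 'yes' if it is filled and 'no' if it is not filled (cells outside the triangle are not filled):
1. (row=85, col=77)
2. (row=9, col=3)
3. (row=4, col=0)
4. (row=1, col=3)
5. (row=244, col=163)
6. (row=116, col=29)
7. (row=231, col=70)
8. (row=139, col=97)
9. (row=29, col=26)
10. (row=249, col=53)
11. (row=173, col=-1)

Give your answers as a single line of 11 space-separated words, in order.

Answer: no no yes no no no yes no no no no

Derivation:
(85,77): row=0b1010101, col=0b1001101, row AND col = 0b1000101 = 69; 69 != 77 -> empty
(9,3): row=0b1001, col=0b11, row AND col = 0b1 = 1; 1 != 3 -> empty
(4,0): row=0b100, col=0b0, row AND col = 0b0 = 0; 0 == 0 -> filled
(1,3): col outside [0, 1] -> not filled
(244,163): row=0b11110100, col=0b10100011, row AND col = 0b10100000 = 160; 160 != 163 -> empty
(116,29): row=0b1110100, col=0b11101, row AND col = 0b10100 = 20; 20 != 29 -> empty
(231,70): row=0b11100111, col=0b1000110, row AND col = 0b1000110 = 70; 70 == 70 -> filled
(139,97): row=0b10001011, col=0b1100001, row AND col = 0b1 = 1; 1 != 97 -> empty
(29,26): row=0b11101, col=0b11010, row AND col = 0b11000 = 24; 24 != 26 -> empty
(249,53): row=0b11111001, col=0b110101, row AND col = 0b110001 = 49; 49 != 53 -> empty
(173,-1): col outside [0, 173] -> not filled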